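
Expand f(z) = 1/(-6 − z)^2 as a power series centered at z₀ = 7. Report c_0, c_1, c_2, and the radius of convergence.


Let w = z − z₀, so z = z₀ + w.
Then -6 − z = -6 − (z₀ + w) = (-6 − z₀) − w = -13 − w.
f(z) = 1/(-13 − w)^2 = (1/(-13)^2) · (1 − w/(-13))^{−2}.
By the binomial series (1−u)^{−2} = Σ_{n≥0} C(n+1, 1) u^n for |u|<1, with u = w/(-13):
  c_n = C(n+1, 1) / (-13)^(n+2).
  c_0 = 1/(-13)^2 = 1/169.
  c_1 = 2/(-13)^3 = -2/2197.
  c_2 = 3/(-13)^4 = 3/28561.
The series is valid for |w/d| < 1, i.e. |z − z₀| < |d|.
Radius of convergence: R = |-6 − z₀| = |-13| = 13 (distance from z₀ to the singularity z = -6).

c_0 = 1/169, c_1 = -2/2197, c_2 = 3/28561; R = 13.


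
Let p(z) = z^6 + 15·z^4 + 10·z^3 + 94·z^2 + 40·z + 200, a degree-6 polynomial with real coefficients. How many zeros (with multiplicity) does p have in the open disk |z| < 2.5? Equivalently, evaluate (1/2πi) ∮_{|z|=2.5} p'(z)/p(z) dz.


The zeros of p are: (-1 + 2i), (-1 - 2i), (0 + 2i), (0 - 2i), (1 + 3i), (1 - 3i).
Their magnitudes are: 2.236, 2.236, 2, 2, 3.162, 3.162.
Zeros with |z| < R = 2.5: (-1 + 2i), (-1 - 2i), (0 + 2i), (0 - 2i).
Count = 4.
By the argument principle, (1/2πi) ∮_{|z|=R} p'(z)/p(z) dz equals exactly this count.

Number of zeros inside |z| < 2.5: 4.


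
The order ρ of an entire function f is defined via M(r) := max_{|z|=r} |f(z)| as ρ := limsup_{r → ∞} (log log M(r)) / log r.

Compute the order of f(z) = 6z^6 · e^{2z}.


M(r) = max_{|z|=r} |6|·|z|^6·|e^{2z}| = 6·r^6 · e^{2r^1} (the factors attain their maxima compatibly on |z|=r). Then log M(r) = log 6 + 6·log r + 2r^1, dominated by the last term, so log log M(r) ~ 1·log r. The polynomial factor 6z^6 contributes only a log r term and does not affect the order. ρ = 1.
Therefore ρ = 1.

Order ρ = 1.


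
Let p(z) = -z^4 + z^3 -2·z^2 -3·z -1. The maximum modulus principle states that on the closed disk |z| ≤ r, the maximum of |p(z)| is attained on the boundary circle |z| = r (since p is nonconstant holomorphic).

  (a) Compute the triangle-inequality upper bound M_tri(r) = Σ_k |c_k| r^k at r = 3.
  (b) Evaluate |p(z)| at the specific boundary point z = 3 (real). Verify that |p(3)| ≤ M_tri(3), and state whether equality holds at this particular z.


Coefficients: c_0 = -1, c_1 = -3, c_2 = -2, c_3 = 1, c_4 = -1. Radius r = 3.
Part (a). Triangle bound: M_tri(r) = Σ_k |c_k| r^k
  = |-1|·3^0 + |-3|·3^1 + |-2|·3^2 + |1|·3^3 + |-1|·3^4
  = 1 + 9 + 18 + 27 + 81 = 136.
This bounds M(r) := max_{|z|=r} |p(z)| from above; equality holds iff all terms c_k z^k can be made to align in phase at a single z on |z|=r.
Part (b). At z = 3 (real, on the circle |z| = r):
  p(3) = (-1)·3^0 + (-3)·3^1 + (-2)·3^2 + (1)·3^3 + (-1)·3^4 = -82.
  |p(3)| = 82.
Check: |p(3)| = 82 ≤ 136 = M_tri(3). ✓ Equality does not hold at z = 3 (the coefficients have mixed signs, so the terms do not all align in phase there).

M_tri(3) = 136; |p(3)| = 82; equality at z=3: no.


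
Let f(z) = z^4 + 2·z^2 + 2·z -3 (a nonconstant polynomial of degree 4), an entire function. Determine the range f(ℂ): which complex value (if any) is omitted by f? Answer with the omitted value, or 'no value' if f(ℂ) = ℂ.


Little Picard bounds the complement of f(ℂ) to at most one point.
For every w ∈ ℂ, the equation p(z) − w = 0 is a nonconstant polynomial in z and hence has at least one root by the fundamental theorem of algebra. So p is surjective onto ℂ, omitting no value.

Omitted value: no value.


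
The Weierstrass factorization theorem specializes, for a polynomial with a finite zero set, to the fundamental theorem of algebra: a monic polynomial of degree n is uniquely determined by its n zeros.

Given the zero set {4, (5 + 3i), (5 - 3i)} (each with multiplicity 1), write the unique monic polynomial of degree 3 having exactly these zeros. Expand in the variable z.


The polynomial is p(z) = ∏_{α ∈ S} (z − α), where S = {4, (5 + 3i), (5 - 3i)}.
Expanding the product yields: p(z) = z^3 -14·z^2 + 74·z -136.
Note conjugate pairs combine to real quadratics: (z − (5+3i))(z − (5−3i)) = z² − 10z + 34.
The resulting polynomial has degree 3 and real coefficients as required.

p(z) = z^3 -14·z^2 + 74·z -136.


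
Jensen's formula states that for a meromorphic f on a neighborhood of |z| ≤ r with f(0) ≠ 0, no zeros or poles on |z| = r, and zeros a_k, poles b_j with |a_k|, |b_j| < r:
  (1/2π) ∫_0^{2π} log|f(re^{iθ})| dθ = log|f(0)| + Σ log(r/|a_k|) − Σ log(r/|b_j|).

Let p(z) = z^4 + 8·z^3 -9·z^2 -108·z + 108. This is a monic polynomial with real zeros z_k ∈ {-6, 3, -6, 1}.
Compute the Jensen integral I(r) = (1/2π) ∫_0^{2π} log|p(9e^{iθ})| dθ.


Zeros: -6, -6, 1, 3; r = 9.
Inside |z| < r: -6, -6, 1, 3. Outside (|z| ≥ r): ∅.
p(0) = 108, so log|p(0)| = log(108) = 4.6821.
Apply Jensen: I(r) = log|p(0)| + Σ_k log(r/|z_k|), summed over zeros inside |z| < r.
  log(r/|z_k|) for z_k = -6: log(9/6) = 0.4055
  log(r/|z_k|) for z_k = 3: log(9/3) = 1.0986
  log(r/|z_k|) for z_k = -6: log(9/6) = 0.4055
  log(r/|z_k|) for z_k = 1: log(9/1) = 2.1972
Sum over inside zeros: 4.1068.
I(r) = log|p(0)| + (inside sum) = 4.6821 + 4.1068 = 8.7889.
Closed form (all zeros inside, monic): I(r) = n·log(r) = 4·log(9) = 8.7889. ✓

I(r) ≈ 8.7889.


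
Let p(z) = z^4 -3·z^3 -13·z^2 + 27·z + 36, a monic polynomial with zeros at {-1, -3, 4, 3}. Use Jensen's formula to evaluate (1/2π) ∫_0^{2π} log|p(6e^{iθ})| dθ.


Zeros: -3, -1, 3, 4; r = 6.
Inside |z| < r: -3, -1, 3, 4. Outside (|z| ≥ r): ∅.
p(0) = 36, so log|p(0)| = log(36) = 3.5835.
Apply Jensen: I(r) = log|p(0)| + Σ_k log(r/|z_k|), summed over zeros inside |z| < r.
  log(r/|z_k|) for z_k = -1: log(6/1) = 1.7918
  log(r/|z_k|) for z_k = -3: log(6/3) = 0.6931
  log(r/|z_k|) for z_k = 4: log(6/4) = 0.4055
  log(r/|z_k|) for z_k = 3: log(6/3) = 0.6931
Sum over inside zeros: 3.5835.
I(r) = log|p(0)| + (inside sum) = 3.5835 + 3.5835 = 7.1670.
Closed form (all zeros inside, monic): I(r) = n·log(r) = 4·log(6) = 7.1670. ✓

I(r) ≈ 7.1670.


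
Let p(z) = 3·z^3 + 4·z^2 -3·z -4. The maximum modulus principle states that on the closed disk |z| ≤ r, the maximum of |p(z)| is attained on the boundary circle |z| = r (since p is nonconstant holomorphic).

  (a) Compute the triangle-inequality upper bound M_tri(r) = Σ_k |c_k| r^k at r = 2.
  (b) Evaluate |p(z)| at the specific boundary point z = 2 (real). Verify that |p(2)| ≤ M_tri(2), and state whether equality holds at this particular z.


Coefficients: c_0 = -4, c_1 = -3, c_2 = 4, c_3 = 3. Radius r = 2.
Part (a). Triangle bound: M_tri(r) = Σ_k |c_k| r^k
  = |-4|·2^0 + |-3|·2^1 + |4|·2^2 + |3|·2^3
  = 4 + 6 + 16 + 24 = 50.
This bounds M(r) := max_{|z|=r} |p(z)| from above; equality holds iff all terms c_k z^k can be made to align in phase at a single z on |z|=r.
Part (b). At z = 2 (real, on the circle |z| = r):
  p(2) = (-4)·2^0 + (-3)·2^1 + (4)·2^2 + (3)·2^3 = 30.
  |p(2)| = 30.
Check: |p(2)| = 30 ≤ 50 = M_tri(2). ✓ Equality does not hold at z = 2 (the coefficients have mixed signs, so the terms do not all align in phase there).

M_tri(2) = 50; |p(2)| = 30; equality at z=2: no.


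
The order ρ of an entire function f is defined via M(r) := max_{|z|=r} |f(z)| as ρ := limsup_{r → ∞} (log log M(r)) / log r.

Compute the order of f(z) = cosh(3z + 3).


cosh(w) is a linear combination of e^{iw} and e^{−iw} (or e^w, e^{−w} in the hyperbolic case), so |cosh(w)| ≤ e^{|w|}. With w = 3z + 3, |w| ≤ 3|z| + 3 = 3r + 3 on |z| = r, giving M(r) ≤ e^{3r + 3}, so ρ ≤ 1. On a suitable ray (z = it for sin/cos; z = t for sinh/cosh, t real → ∞), |cosh(3z + 3)| grows like e^{3|t|}/2, so ρ ≥ 1. Hence ρ = 1.
Therefore ρ = 1.

Order ρ = 1.


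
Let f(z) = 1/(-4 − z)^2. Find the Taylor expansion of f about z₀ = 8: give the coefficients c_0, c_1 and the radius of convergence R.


Let w = z − z₀, so z = z₀ + w.
Then -4 − z = -4 − (z₀ + w) = (-4 − z₀) − w = -12 − w.
f(z) = 1/(-12 − w)^2 = (1/(-12)^2) · (1 − w/(-12))^{−2}.
By the binomial series (1−u)^{−2} = Σ_{n≥0} C(n+1, 1) u^n for |u|<1, with u = w/(-12):
  c_n = C(n+1, 1) / (-12)^(n+2).
  c_0 = 1/(-12)^2 = 1/144.
  c_1 = 2/(-12)^3 = -1/864.
The series is valid for |w/d| < 1, i.e. |z − z₀| < |d|.
Radius of convergence: R = |-4 − z₀| = |-12| = 12 (distance from z₀ to the singularity z = -4).

c_0 = 1/144, c_1 = -1/864; R = 12.


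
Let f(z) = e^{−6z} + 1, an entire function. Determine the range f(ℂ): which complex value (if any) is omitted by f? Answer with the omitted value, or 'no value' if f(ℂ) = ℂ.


Little Picard bounds the complement of f(ℂ) to at most one point.
e^{−6z} is never zero on ℂ, so 1·e^{−6z} takes every value in ℂ ∖ {0}. Adding 1 shifts the range to ℂ ∖ {1}. Thus f omits exactly the value 1.

Omitted value: 1.


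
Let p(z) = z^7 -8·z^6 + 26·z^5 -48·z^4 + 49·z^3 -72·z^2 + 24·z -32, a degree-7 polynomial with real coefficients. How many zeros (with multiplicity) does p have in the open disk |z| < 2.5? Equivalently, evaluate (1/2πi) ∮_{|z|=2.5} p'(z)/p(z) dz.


The zeros of p are: (0 + 1i), (0 - 1i), (0 + 1i), (0 - 1i), (2 + 2i), (2 - 2i), 4.
Their magnitudes are: 1, 1, 1, 1, 2.828, 2.828, 4.
Zeros with |z| < R = 2.5: (0 + 1i), (0 - 1i), (0 + 1i), (0 - 1i).
Count = 4.
By the argument principle, (1/2πi) ∮_{|z|=R} p'(z)/p(z) dz equals exactly this count.

Number of zeros inside |z| < 2.5: 4.


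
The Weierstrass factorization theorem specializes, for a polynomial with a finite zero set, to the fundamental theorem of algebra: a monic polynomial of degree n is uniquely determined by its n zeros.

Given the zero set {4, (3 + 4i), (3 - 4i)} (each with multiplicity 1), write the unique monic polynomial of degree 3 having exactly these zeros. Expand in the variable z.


The polynomial is p(z) = ∏_{α ∈ S} (z − α), where S = {4, (3 + 4i), (3 - 4i)}.
Expanding the product yields: p(z) = z^3 -10·z^2 + 49·z -100.
Note conjugate pairs combine to real quadratics: (z − (3+4i))(z − (3−4i)) = z² − 6z + 25.
The resulting polynomial has degree 3 and real coefficients as required.

p(z) = z^3 -10·z^2 + 49·z -100.


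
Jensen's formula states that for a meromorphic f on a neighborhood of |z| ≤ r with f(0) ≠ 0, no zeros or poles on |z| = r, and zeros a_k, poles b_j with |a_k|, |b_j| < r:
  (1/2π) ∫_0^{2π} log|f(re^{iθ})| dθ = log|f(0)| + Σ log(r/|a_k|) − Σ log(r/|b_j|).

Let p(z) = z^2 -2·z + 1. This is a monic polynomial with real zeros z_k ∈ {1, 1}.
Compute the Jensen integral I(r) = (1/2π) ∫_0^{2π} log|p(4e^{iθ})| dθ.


Zeros: 1, 1; r = 4.
Inside |z| < r: 1, 1. Outside (|z| ≥ r): ∅.
p(0) = 1, so log|p(0)| = log(1) = 0.0000.
Apply Jensen: I(r) = log|p(0)| + Σ_k log(r/|z_k|), summed over zeros inside |z| < r.
  log(r/|z_k|) for z_k = 1: log(4/1) = 1.3863
  log(r/|z_k|) for z_k = 1: log(4/1) = 1.3863
Sum over inside zeros: 2.7726.
I(r) = log|p(0)| + (inside sum) = 0.0000 + 2.7726 = 2.7726.
Closed form (all zeros inside, monic): I(r) = n·log(r) = 2·log(4) = 2.7726. ✓

I(r) ≈ 2.7726.


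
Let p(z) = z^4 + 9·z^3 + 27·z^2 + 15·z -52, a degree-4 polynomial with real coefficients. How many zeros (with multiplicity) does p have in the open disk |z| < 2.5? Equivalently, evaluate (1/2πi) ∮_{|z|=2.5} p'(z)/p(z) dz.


The zeros of p are: (-3 + 2i), (-3 - 2i), -4, 1.
Their magnitudes are: 3.606, 3.606, 4, 1.
Zeros with |z| < R = 2.5: 1.
Count = 1.
By the argument principle, (1/2πi) ∮_{|z|=R} p'(z)/p(z) dz equals exactly this count.

Number of zeros inside |z| < 2.5: 1.


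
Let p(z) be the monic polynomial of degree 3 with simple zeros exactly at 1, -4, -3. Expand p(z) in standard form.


The polynomial is p(z) = ∏_{α ∈ S} (z − α), where S = {1, -4, -3}.
Expanding the product yields: p(z) = z^3 + 6·z^2 + 5·z -12.
The resulting polynomial has degree 3 and real coefficients as required.

p(z) = z^3 + 6·z^2 + 5·z -12.


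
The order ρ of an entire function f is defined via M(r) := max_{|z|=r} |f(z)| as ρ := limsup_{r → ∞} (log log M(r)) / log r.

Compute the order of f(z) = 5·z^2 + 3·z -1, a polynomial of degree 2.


|f(z)| ≤ Σ|c_k|·r^k = O(r^2) as r → ∞. Polynomial growth is O(e^{r^ε}) for every ε > 0 (since r^2/e^{r^ε} → 0), so ρ ≤ ε for all ε > 0, i.e. ρ = 0. Every nonconstant polynomial has order 0.
Therefore ρ = 0.

Order ρ = 0.


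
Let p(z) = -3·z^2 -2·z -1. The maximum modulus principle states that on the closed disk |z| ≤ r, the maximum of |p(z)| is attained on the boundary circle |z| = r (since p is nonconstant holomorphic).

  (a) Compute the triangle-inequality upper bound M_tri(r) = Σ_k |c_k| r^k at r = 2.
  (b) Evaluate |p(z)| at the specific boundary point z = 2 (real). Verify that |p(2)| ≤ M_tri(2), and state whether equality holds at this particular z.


Coefficients: c_0 = -1, c_1 = -2, c_2 = -3. Radius r = 2.
Part (a). Triangle bound: M_tri(r) = Σ_k |c_k| r^k
  = |-1|·2^0 + |-2|·2^1 + |-3|·2^2
  = 1 + 4 + 12 = 17.
This bounds M(r) := max_{|z|=r} |p(z)| from above; equality holds iff all terms c_k z^k can be made to align in phase at a single z on |z|=r.
Part (b). At z = 2 (real, on the circle |z| = r):
  p(2) = (-1)·2^0 + (-2)·2^1 + (-3)·2^2 = -17.
  |p(2)| = 17.
Since all nonzero coefficients share the same sign, |p(2)| = 17 = M_tri(2); the triangle bound is attained at z = 2, so in fact M(r) = 17.

M_tri(2) = 17; |p(2)| = 17; equality at z=2: yes.


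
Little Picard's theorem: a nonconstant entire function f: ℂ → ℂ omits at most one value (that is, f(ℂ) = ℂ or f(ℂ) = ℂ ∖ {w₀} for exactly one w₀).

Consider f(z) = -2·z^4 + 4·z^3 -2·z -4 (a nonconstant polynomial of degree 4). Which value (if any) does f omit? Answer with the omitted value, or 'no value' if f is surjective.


Little Picard bounds the complement of f(ℂ) to at most one point.
For every w ∈ ℂ, the equation p(z) − w = 0 is a nonconstant polynomial in z and hence has at least one root by the fundamental theorem of algebra. So p is surjective onto ℂ, omitting no value.

Omitted value: no value.


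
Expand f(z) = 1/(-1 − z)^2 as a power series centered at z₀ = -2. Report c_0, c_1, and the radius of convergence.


Let w = z − z₀, so z = z₀ + w.
Then -1 − z = -1 − (z₀ + w) = (-1 − z₀) − w = 1 − w.
f(z) = 1/(1 − w)^2 = (1/(1)^2) · (1 − w/(1))^{−2}.
By the binomial series (1−u)^{−2} = Σ_{n≥0} C(n+1, 1) u^n for |u|<1, with u = w/(1):
  c_n = C(n+1, 1) / (1)^(n+2).
  c_0 = 1/(1)^2 = 1.
  c_1 = 2/(1)^3 = 2.
The series is valid for |w/d| < 1, i.e. |z − z₀| < |d|.
Radius of convergence: R = |-1 − z₀| = |1| = 1 (distance from z₀ to the singularity z = -1).

c_0 = 1, c_1 = 2; R = 1.


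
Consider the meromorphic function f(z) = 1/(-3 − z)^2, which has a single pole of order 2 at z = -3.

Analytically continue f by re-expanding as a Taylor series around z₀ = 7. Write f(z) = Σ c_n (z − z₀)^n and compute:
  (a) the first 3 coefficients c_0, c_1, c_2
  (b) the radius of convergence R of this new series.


Let w = z − z₀, so z = z₀ + w.
Then -3 − z = -3 − (z₀ + w) = (-3 − z₀) − w = -10 − w.
f(z) = 1/(-10 − w)^2 = (1/(-10)^2) · (1 − w/(-10))^{−2}.
By the binomial series (1−u)^{−2} = Σ_{n≥0} C(n+1, 1) u^n for |u|<1, with u = w/(-10):
  c_n = C(n+1, 1) / (-10)^(n+2).
  c_0 = 1/(-10)^2 = 1/100.
  c_1 = 2/(-10)^3 = -1/500.
  c_2 = 3/(-10)^4 = 3/10000.
The series is valid for |w/d| < 1, i.e. |z − z₀| < |d|.
Radius of convergence: R = |-3 − z₀| = |-10| = 10 (distance from z₀ to the singularity z = -3).

c_0 = 1/100, c_1 = -1/500, c_2 = 3/10000; R = 10.


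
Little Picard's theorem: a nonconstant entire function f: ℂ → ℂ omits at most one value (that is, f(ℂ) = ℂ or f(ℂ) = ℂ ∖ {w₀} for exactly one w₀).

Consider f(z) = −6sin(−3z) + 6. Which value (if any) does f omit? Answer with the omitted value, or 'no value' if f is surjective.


Little Picard bounds the complement of f(ℂ) to at most one point.
sin is entire and surjective onto ℂ: for every w ∈ ℂ, sin(ζ) = w has a solution ζ ∈ ℂ (e.g., via the complex inverse arcsin). With ζ = −3z this gives z = ζ/(-3). Then -6·sin(−3z) takes every value in -6·ℂ = ℂ, and adding 6 is a bijection of ℂ. So f is surjective and omits no value. (Note: only on the real line is sin bounded by [−1, 1].)

Omitted value: no value.


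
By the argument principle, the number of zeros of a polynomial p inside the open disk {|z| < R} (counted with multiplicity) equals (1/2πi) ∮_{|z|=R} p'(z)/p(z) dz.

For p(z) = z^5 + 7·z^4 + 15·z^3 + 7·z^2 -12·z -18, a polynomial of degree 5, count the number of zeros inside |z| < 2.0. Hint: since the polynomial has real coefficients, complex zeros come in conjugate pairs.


The zeros of p are: -3, (-1 + 1i), (-1 - 1i), -3, 1.
Their magnitudes are: 3, 1.414, 1.414, 3, 1.
Zeros with |z| < R = 2.0: (-1 + 1i), (-1 - 1i), 1.
Count = 3.
By the argument principle, (1/2πi) ∮_{|z|=R} p'(z)/p(z) dz equals exactly this count.

Number of zeros inside |z| < 2.0: 3.


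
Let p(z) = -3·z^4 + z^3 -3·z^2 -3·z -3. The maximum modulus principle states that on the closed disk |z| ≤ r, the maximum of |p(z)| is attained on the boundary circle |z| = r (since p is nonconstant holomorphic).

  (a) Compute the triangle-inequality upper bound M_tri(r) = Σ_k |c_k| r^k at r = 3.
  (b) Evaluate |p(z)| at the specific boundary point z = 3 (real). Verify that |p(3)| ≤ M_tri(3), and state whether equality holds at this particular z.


Coefficients: c_0 = -3, c_1 = -3, c_2 = -3, c_3 = 1, c_4 = -3. Radius r = 3.
Part (a). Triangle bound: M_tri(r) = Σ_k |c_k| r^k
  = |-3|·3^0 + |-3|·3^1 + |-3|·3^2 + |1|·3^3 + |-3|·3^4
  = 3 + 9 + 27 + 27 + 243 = 309.
This bounds M(r) := max_{|z|=r} |p(z)| from above; equality holds iff all terms c_k z^k can be made to align in phase at a single z on |z|=r.
Part (b). At z = 3 (real, on the circle |z| = r):
  p(3) = (-3)·3^0 + (-3)·3^1 + (-3)·3^2 + (1)·3^3 + (-3)·3^4 = -255.
  |p(3)| = 255.
Check: |p(3)| = 255 ≤ 309 = M_tri(3). ✓ Equality does not hold at z = 3 (the coefficients have mixed signs, so the terms do not all align in phase there).

M_tri(3) = 309; |p(3)| = 255; equality at z=3: no.


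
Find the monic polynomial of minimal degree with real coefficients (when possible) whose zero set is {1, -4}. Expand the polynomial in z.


The polynomial is p(z) = ∏_{α ∈ S} (z − α), where S = {1, -4}.
Expanding the product yields: p(z) = z^2 + 3·z -4.
The resulting polynomial has degree 2 and real coefficients as required.

p(z) = z^2 + 3·z -4.


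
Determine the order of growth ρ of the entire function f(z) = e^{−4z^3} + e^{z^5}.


Each summand is entire of order 3 and 5 respectively (as in the single-exponential case). The order of a sum is at most the max of the orders, so ρ ≤ 5. For the lower bound: on |z|=r choose arg z so that 1z^5 is real positive; then |e^{1z^5}| = e^{1r^5} while |e^{-4z^3}| ≤ e^{4r^3} = o(e^{1r^5}). So |f| ≥ e^{1r^5}(1 − o(1)) and ρ ≥ 5. Hence ρ = max(3, 5) = 5.
Therefore ρ = 5.

Order ρ = 5.


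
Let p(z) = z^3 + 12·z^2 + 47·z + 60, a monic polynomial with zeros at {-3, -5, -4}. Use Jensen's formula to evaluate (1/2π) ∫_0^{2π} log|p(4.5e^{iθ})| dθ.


Zeros: -5, -4, -3; r = 4.5.
Inside |z| < r: -4, -3. Outside (|z| ≥ r): -5.
p(0) = 60, so log|p(0)| = log(60) = 4.0943.
Apply Jensen: I(r) = log|p(0)| + Σ_k log(r/|z_k|), summed over zeros inside |z| < r.
  log(r/|z_k|) for z_k = -3: log(4.5/3) = 0.4055
  log(r/|z_k|) for z_k = -4: log(4.5/4) = 0.1178
  Outside zeros (-5) contribute nothing to the Jensen sum.
Sum over inside zeros: 0.5232.
I(r) = log|p(0)| + (inside sum) = 4.0943 + 0.5232 = 4.6176.
Note: since some zeros are outside |z| ≤ r, the simplified n·log(r) form does NOT apply — only the inside zeros contribute.

I(r) ≈ 4.6176.


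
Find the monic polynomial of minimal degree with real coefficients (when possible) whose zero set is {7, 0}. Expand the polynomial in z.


The polynomial is p(z) = ∏_{α ∈ S} (z − α), where S = {7, 0}.
Expanding the product yields: p(z) = z^2 -7·z.
The resulting polynomial has degree 2 and real coefficients as required.

p(z) = z^2 -7·z.


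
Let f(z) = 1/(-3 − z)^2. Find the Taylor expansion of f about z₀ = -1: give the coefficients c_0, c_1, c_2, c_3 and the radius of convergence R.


Let w = z − z₀, so z = z₀ + w.
Then -3 − z = -3 − (z₀ + w) = (-3 − z₀) − w = -2 − w.
f(z) = 1/(-2 − w)^2 = (1/(-2)^2) · (1 − w/(-2))^{−2}.
By the binomial series (1−u)^{−2} = Σ_{n≥0} C(n+1, 1) u^n for |u|<1, with u = w/(-2):
  c_n = C(n+1, 1) / (-2)^(n+2).
  c_0 = 1/(-2)^2 = 1/4.
  c_1 = 2/(-2)^3 = -1/4.
  c_2 = 3/(-2)^4 = 3/16.
  c_3 = 4/(-2)^5 = -1/8.
The series is valid for |w/d| < 1, i.e. |z − z₀| < |d|.
Radius of convergence: R = |-3 − z₀| = |-2| = 2 (distance from z₀ to the singularity z = -3).

c_0 = 1/4, c_1 = -1/4, c_2 = 3/16, c_3 = -1/8; R = 2.


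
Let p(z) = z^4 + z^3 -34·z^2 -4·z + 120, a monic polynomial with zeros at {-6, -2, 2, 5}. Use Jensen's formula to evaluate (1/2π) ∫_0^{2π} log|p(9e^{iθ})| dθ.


Zeros: -6, -2, 2, 5; r = 9.
Inside |z| < r: -6, -2, 2, 5. Outside (|z| ≥ r): ∅.
p(0) = 120, so log|p(0)| = log(120) = 4.7875.
Apply Jensen: I(r) = log|p(0)| + Σ_k log(r/|z_k|), summed over zeros inside |z| < r.
  log(r/|z_k|) for z_k = -6: log(9/6) = 0.4055
  log(r/|z_k|) for z_k = -2: log(9/2) = 1.5041
  log(r/|z_k|) for z_k = 2: log(9/2) = 1.5041
  log(r/|z_k|) for z_k = 5: log(9/5) = 0.5878
Sum over inside zeros: 4.0014.
I(r) = log|p(0)| + (inside sum) = 4.7875 + 4.0014 = 8.7889.
Closed form (all zeros inside, monic): I(r) = n·log(r) = 4·log(9) = 8.7889. ✓

I(r) ≈ 8.7889.


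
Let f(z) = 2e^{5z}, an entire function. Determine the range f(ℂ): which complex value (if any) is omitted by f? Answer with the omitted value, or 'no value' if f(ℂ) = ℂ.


Little Picard bounds the complement of f(ℂ) to at most one point.
e^{5z} is never zero on ℂ, so 2·e^{5z} takes every value in ℂ ∖ {0}. Adding 0 shifts the range to ℂ ∖ {0}. Thus f omits exactly the value 0.

Omitted value: 0.


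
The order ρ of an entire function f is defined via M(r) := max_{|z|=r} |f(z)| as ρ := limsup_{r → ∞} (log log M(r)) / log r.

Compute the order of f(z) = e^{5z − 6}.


|e^{5z − 6}| = e^{Re(5·z) + -6} ≤ e^{5|z|^1 + -6} = e^{5r^1 + -6} on |z| = r, so ρ ≤ 1. Choosing z on |z|=r so that 5·z is real positive (always possible by picking arg z appropriately) gives |f(z)| = e^{5r^1 + -6}, matching the bound. The additive constant -6 does not affect log log M(r) ~ 1·log r. Hence ρ = 1.
Therefore ρ = 1.

Order ρ = 1.


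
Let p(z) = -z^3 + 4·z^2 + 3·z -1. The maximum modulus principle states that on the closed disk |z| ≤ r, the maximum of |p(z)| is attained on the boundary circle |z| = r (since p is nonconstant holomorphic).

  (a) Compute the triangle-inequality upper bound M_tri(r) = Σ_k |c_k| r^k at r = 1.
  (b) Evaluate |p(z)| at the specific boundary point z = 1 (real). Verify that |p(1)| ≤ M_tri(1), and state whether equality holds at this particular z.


Coefficients: c_0 = -1, c_1 = 3, c_2 = 4, c_3 = -1. Radius r = 1.
Part (a). Triangle bound: M_tri(r) = Σ_k |c_k| r^k
  = |-1|·1^0 + |3|·1^1 + |4|·1^2 + |-1|·1^3
  = 1 + 3 + 4 + 1 = 9.
This bounds M(r) := max_{|z|=r} |p(z)| from above; equality holds iff all terms c_k z^k can be made to align in phase at a single z on |z|=r.
Part (b). At z = 1 (real, on the circle |z| = r):
  p(1) = (-1)·1^0 + (3)·1^1 + (4)·1^2 + (-1)·1^3 = 5.
  |p(1)| = 5.
Check: |p(1)| = 5 ≤ 9 = M_tri(1). ✓ Equality does not hold at z = 1 (the coefficients have mixed signs, so the terms do not all align in phase there).

M_tri(1) = 9; |p(1)| = 5; equality at z=1: no.


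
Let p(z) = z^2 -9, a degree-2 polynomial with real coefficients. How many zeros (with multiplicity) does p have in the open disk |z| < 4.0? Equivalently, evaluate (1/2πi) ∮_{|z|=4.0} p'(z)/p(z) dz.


The zeros of p are: 3, -3.
Their magnitudes are: 3, 3.
Zeros with |z| < R = 4.0: 3, -3.
Count = 2.
By the argument principle, (1/2πi) ∮_{|z|=R} p'(z)/p(z) dz equals exactly this count.

Number of zeros inside |z| < 4.0: 2.


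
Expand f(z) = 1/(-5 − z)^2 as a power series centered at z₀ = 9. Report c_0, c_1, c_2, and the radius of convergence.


Let w = z − z₀, so z = z₀ + w.
Then -5 − z = -5 − (z₀ + w) = (-5 − z₀) − w = -14 − w.
f(z) = 1/(-14 − w)^2 = (1/(-14)^2) · (1 − w/(-14))^{−2}.
By the binomial series (1−u)^{−2} = Σ_{n≥0} C(n+1, 1) u^n for |u|<1, with u = w/(-14):
  c_n = C(n+1, 1) / (-14)^(n+2).
  c_0 = 1/(-14)^2 = 1/196.
  c_1 = 2/(-14)^3 = -1/1372.
  c_2 = 3/(-14)^4 = 3/38416.
The series is valid for |w/d| < 1, i.e. |z − z₀| < |d|.
Radius of convergence: R = |-5 − z₀| = |-14| = 14 (distance from z₀ to the singularity z = -5).

c_0 = 1/196, c_1 = -1/1372, c_2 = 3/38416; R = 14.


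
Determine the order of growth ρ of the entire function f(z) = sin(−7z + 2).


sin(w) is a linear combination of e^{iw} and e^{−iw} (or e^w, e^{−w} in the hyperbolic case), so |sin(w)| ≤ e^{|w|}. With w = −7z + 2, |w| ≤ 7|z| + 2 = 7r + 2 on |z| = r, giving M(r) ≤ e^{7r + 2}, so ρ ≤ 1. On a suitable ray (z = it for sin/cos; z = t for sinh/cosh, t real → ∞), |sin(−7z + 2)| grows like e^{7|t|}/2, so ρ ≥ 1. Hence ρ = 1.
Therefore ρ = 1.

Order ρ = 1.


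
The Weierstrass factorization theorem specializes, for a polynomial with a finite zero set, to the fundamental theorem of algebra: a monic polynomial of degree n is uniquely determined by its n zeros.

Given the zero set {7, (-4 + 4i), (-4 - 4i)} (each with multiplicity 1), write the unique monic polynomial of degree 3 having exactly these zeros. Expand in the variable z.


The polynomial is p(z) = ∏_{α ∈ S} (z − α), where S = {7, (-4 + 4i), (-4 - 4i)}.
Expanding the product yields: p(z) = z^3 + z^2 -24·z -224.
Note conjugate pairs combine to real quadratics: (z − (-4+4i))(z − (-4−4i)) = z² + 8z + 32.
The resulting polynomial has degree 3 and real coefficients as required.

p(z) = z^3 + z^2 -24·z -224.


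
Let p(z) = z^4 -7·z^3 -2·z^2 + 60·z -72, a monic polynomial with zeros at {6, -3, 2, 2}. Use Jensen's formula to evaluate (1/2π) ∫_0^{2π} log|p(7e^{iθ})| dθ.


Zeros: -3, 2, 2, 6; r = 7.
Inside |z| < r: -3, 2, 2, 6. Outside (|z| ≥ r): ∅.
p(0) = -72, so log|p(0)| = log(72) = 4.2767.
Apply Jensen: I(r) = log|p(0)| + Σ_k log(r/|z_k|), summed over zeros inside |z| < r.
  log(r/|z_k|) for z_k = 6: log(7/6) = 0.1542
  log(r/|z_k|) for z_k = -3: log(7/3) = 0.8473
  log(r/|z_k|) for z_k = 2: log(7/2) = 1.2528
  log(r/|z_k|) for z_k = 2: log(7/2) = 1.2528
Sum over inside zeros: 3.5070.
I(r) = log|p(0)| + (inside sum) = 4.2767 + 3.5070 = 7.7836.
Closed form (all zeros inside, monic): I(r) = n·log(r) = 4·log(7) = 7.7836. ✓

I(r) ≈ 7.7836.


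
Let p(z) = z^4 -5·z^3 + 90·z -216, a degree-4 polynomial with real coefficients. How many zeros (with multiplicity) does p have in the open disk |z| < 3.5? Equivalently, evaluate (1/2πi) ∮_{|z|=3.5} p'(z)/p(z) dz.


The zeros of p are: -4, (3 + 3i), (3 - 3i), 3.
Their magnitudes are: 4, 4.243, 4.243, 3.
Zeros with |z| < R = 3.5: 3.
Count = 1.
By the argument principle, (1/2πi) ∮_{|z|=R} p'(z)/p(z) dz equals exactly this count.

Number of zeros inside |z| < 3.5: 1.


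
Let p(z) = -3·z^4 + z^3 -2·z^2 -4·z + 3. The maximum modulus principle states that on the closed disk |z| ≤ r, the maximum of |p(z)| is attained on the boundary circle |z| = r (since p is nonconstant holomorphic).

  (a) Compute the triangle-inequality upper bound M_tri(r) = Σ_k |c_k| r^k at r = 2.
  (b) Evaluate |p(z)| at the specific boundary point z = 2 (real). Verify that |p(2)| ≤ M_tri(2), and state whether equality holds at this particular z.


Coefficients: c_0 = 3, c_1 = -4, c_2 = -2, c_3 = 1, c_4 = -3. Radius r = 2.
Part (a). Triangle bound: M_tri(r) = Σ_k |c_k| r^k
  = |3|·2^0 + |-4|·2^1 + |-2|·2^2 + |1|·2^3 + |-3|·2^4
  = 3 + 8 + 8 + 8 + 48 = 75.
This bounds M(r) := max_{|z|=r} |p(z)| from above; equality holds iff all terms c_k z^k can be made to align in phase at a single z on |z|=r.
Part (b). At z = 2 (real, on the circle |z| = r):
  p(2) = (3)·2^0 + (-4)·2^1 + (-2)·2^2 + (1)·2^3 + (-3)·2^4 = -53.
  |p(2)| = 53.
Check: |p(2)| = 53 ≤ 75 = M_tri(2). ✓ Equality does not hold at z = 2 (the coefficients have mixed signs, so the terms do not all align in phase there).

M_tri(2) = 75; |p(2)| = 53; equality at z=2: no.


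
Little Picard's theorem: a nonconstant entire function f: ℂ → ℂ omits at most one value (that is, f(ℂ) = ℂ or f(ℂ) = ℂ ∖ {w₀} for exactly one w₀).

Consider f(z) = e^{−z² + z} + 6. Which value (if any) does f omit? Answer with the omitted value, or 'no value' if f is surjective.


Little Picard bounds the complement of f(ℂ) to at most one point.
The exponent g(z) = −z² + z is a nonconstant polynomial, hence surjective onto ℂ. So e^{g(z)} takes every value in {e^w : w ∈ ℂ} = ℂ ∖ {0}. Adding 6 shifts the range to ℂ ∖ {6}. f omits exactly 6.

Omitted value: 6.


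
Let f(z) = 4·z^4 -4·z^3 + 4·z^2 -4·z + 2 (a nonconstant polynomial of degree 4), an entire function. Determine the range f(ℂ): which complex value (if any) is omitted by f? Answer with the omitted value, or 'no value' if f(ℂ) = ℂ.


Little Picard bounds the complement of f(ℂ) to at most one point.
For every w ∈ ℂ, the equation p(z) − w = 0 is a nonconstant polynomial in z and hence has at least one root by the fundamental theorem of algebra. So p is surjective onto ℂ, omitting no value.

Omitted value: no value.


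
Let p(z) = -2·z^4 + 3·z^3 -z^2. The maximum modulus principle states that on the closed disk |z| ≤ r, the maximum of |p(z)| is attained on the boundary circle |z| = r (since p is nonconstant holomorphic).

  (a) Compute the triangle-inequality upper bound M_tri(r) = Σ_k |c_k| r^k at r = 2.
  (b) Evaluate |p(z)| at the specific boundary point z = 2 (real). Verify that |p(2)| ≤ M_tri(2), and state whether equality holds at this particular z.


Coefficients: c_0 = 0, c_1 = 0, c_2 = -1, c_3 = 3, c_4 = -2. Radius r = 2.
Part (a). Triangle bound: M_tri(r) = Σ_k |c_k| r^k
  = |0|·2^0 + |0|·2^1 + |-1|·2^2 + |3|·2^3 + |-2|·2^4
  = 0 + 0 + 4 + 24 + 32 = 60.
This bounds M(r) := max_{|z|=r} |p(z)| from above; equality holds iff all terms c_k z^k can be made to align in phase at a single z on |z|=r.
Part (b). At z = 2 (real, on the circle |z| = r):
  p(2) = (0)·2^0 + (0)·2^1 + (-1)·2^2 + (3)·2^3 + (-2)·2^4 = -12.
  |p(2)| = 12.
Check: |p(2)| = 12 ≤ 60 = M_tri(2). ✓ Equality does not hold at z = 2 (the coefficients have mixed signs, so the terms do not all align in phase there).

M_tri(2) = 60; |p(2)| = 12; equality at z=2: no.


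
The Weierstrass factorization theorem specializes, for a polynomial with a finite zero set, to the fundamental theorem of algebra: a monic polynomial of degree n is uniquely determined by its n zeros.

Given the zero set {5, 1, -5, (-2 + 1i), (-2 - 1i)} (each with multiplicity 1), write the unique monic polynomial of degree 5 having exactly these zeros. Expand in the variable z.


The polynomial is p(z) = ∏_{α ∈ S} (z − α), where S = {5, 1, -5, (-2 + 1i), (-2 - 1i)}.
Expanding the product yields: p(z) = z^5 + 3·z^4 -24·z^3 -80·z^2 -25·z + 125.
Note conjugate pairs combine to real quadratics: (z − (-2+1i))(z − (-2−1i)) = z² + 4z + 5.
The resulting polynomial has degree 5 and real coefficients as required.

p(z) = z^5 + 3·z^4 -24·z^3 -80·z^2 -25·z + 125.


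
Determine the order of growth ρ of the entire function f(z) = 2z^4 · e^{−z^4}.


M(r) = max_{|z|=r} |2|·|z|^4·|e^{−z^4}| = 2·r^4 · e^{1r^4} (the factors attain their maxima compatibly on |z|=r). Then log M(r) = log 2 + 4·log r + 1r^4, dominated by the last term, so log log M(r) ~ 4·log r. The polynomial factor 2z^4 contributes only a log r term and does not affect the order. ρ = 4.
Therefore ρ = 4.

Order ρ = 4.


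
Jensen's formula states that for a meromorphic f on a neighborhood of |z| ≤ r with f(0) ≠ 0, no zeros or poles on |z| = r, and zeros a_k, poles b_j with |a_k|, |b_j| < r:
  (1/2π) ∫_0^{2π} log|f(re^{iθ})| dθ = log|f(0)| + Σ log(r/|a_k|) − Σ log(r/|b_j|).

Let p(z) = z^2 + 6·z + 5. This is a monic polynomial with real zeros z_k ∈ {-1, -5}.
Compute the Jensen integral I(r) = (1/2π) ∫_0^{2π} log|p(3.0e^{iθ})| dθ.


Zeros: -5, -1; r = 3.0.
Inside |z| < r: -1. Outside (|z| ≥ r): -5.
p(0) = 5, so log|p(0)| = log(5) = 1.6094.
Apply Jensen: I(r) = log|p(0)| + Σ_k log(r/|z_k|), summed over zeros inside |z| < r.
  log(r/|z_k|) for z_k = -1: log(3.0/1) = 1.0986
  Outside zeros (-5) contribute nothing to the Jensen sum.
Sum over inside zeros: 1.0986.
I(r) = log|p(0)| + (inside sum) = 1.6094 + 1.0986 = 2.7081.
Note: since some zeros are outside |z| ≤ r, the simplified n·log(r) form does NOT apply — only the inside zeros contribute.

I(r) ≈ 2.7081.


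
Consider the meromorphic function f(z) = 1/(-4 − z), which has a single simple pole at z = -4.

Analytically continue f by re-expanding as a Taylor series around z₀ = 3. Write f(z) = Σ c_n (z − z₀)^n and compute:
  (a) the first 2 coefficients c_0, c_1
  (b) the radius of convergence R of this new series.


Let w = z − z₀, so z = z₀ + w.
Then -4 − z = -4 − (z₀ + w) = (-4 − z₀) − w = -7 − w.
f(z) = 1/(-7 − w) = (1/(-7)) · 1/(1 − w/(-7)) = Σ_{n≥0} w^n / (-7)^(n+1).
So c_n = 1/(-7)^(n+1):
  c_0 = 1/(-7)^1 = -1/7.
  c_1 = 1/(-7)^2 = 1/49.
The series is valid for |w/d| < 1, i.e. |z − z₀| < |d|.
Radius of convergence: R = |-4 − z₀| = |-7| = 7 (distance from z₀ to the singularity z = -4).

c_0 = -1/7, c_1 = 1/49; R = 7.


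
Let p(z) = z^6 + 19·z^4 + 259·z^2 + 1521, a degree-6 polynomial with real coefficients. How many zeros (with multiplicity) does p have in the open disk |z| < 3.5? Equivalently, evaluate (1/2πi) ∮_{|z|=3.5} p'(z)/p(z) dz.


The zeros of p are: (0 + 3i), (0 - 3i), (-2 + 3i), (-2 - 3i), (2 + 3i), (2 - 3i).
Their magnitudes are: 3, 3, 3.606, 3.606, 3.606, 3.606.
Zeros with |z| < R = 3.5: (0 + 3i), (0 - 3i).
Count = 2.
By the argument principle, (1/2πi) ∮_{|z|=R} p'(z)/p(z) dz equals exactly this count.

Number of zeros inside |z| < 3.5: 2.


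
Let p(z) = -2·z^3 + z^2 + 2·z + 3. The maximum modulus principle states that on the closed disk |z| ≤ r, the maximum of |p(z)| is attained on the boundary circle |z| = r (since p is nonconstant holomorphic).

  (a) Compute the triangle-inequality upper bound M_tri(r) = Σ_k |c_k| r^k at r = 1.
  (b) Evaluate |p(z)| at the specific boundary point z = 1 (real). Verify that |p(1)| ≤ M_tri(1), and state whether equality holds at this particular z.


Coefficients: c_0 = 3, c_1 = 2, c_2 = 1, c_3 = -2. Radius r = 1.
Part (a). Triangle bound: M_tri(r) = Σ_k |c_k| r^k
  = |3|·1^0 + |2|·1^1 + |1|·1^2 + |-2|·1^3
  = 3 + 2 + 1 + 2 = 8.
This bounds M(r) := max_{|z|=r} |p(z)| from above; equality holds iff all terms c_k z^k can be made to align in phase at a single z on |z|=r.
Part (b). At z = 1 (real, on the circle |z| = r):
  p(1) = (3)·1^0 + (2)·1^1 + (1)·1^2 + (-2)·1^3 = 4.
  |p(1)| = 4.
Check: |p(1)| = 4 ≤ 8 = M_tri(1). ✓ Equality does not hold at z = 1 (the coefficients have mixed signs, so the terms do not all align in phase there).

M_tri(1) = 8; |p(1)| = 4; equality at z=1: no.


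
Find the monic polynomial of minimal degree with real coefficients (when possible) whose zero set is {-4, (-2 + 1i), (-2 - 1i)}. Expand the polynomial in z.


The polynomial is p(z) = ∏_{α ∈ S} (z − α), where S = {-4, (-2 + 1i), (-2 - 1i)}.
Expanding the product yields: p(z) = z^3 + 8·z^2 + 21·z + 20.
Note conjugate pairs combine to real quadratics: (z − (-2+1i))(z − (-2−1i)) = z² + 4z + 5.
The resulting polynomial has degree 3 and real coefficients as required.

p(z) = z^3 + 8·z^2 + 21·z + 20.


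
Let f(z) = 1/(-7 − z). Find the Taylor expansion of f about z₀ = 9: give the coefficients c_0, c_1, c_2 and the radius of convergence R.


Let w = z − z₀, so z = z₀ + w.
Then -7 − z = -7 − (z₀ + w) = (-7 − z₀) − w = -16 − w.
f(z) = 1/(-16 − w) = (1/(-16)) · 1/(1 − w/(-16)) = Σ_{n≥0} w^n / (-16)^(n+1).
So c_n = 1/(-16)^(n+1):
  c_0 = 1/(-16)^1 = -1/16.
  c_1 = 1/(-16)^2 = 1/256.
  c_2 = 1/(-16)^3 = -1/4096.
The series is valid for |w/d| < 1, i.e. |z − z₀| < |d|.
Radius of convergence: R = |-7 − z₀| = |-16| = 16 (distance from z₀ to the singularity z = -7).

c_0 = -1/16, c_1 = 1/256, c_2 = -1/4096; R = 16.


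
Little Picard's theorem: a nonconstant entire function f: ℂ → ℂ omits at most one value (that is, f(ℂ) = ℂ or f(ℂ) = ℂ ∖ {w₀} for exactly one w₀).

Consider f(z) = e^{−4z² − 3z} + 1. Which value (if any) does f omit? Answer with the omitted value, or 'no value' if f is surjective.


Little Picard bounds the complement of f(ℂ) to at most one point.
The exponent g(z) = −4z² − 3z is a nonconstant polynomial, hence surjective onto ℂ. So e^{g(z)} takes every value in {e^w : w ∈ ℂ} = ℂ ∖ {0}. Adding 1 shifts the range to ℂ ∖ {1}. f omits exactly 1.

Omitted value: 1.


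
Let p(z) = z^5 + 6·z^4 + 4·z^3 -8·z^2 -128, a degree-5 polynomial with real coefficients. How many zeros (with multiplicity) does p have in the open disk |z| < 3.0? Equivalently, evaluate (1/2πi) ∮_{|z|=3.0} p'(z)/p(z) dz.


The zeros of p are: -4, (0 + 2i), (0 - 2i), -4, 2.
Their magnitudes are: 4, 2, 2, 4, 2.
Zeros with |z| < R = 3.0: (0 + 2i), (0 - 2i), 2.
Count = 3.
By the argument principle, (1/2πi) ∮_{|z|=R} p'(z)/p(z) dz equals exactly this count.

Number of zeros inside |z| < 3.0: 3.


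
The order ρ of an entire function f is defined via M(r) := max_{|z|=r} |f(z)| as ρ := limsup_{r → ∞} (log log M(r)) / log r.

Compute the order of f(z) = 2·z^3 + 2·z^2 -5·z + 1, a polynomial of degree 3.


|f(z)| ≤ Σ|c_k|·r^k = O(r^3) as r → ∞. Polynomial growth is O(e^{r^ε}) for every ε > 0 (since r^3/e^{r^ε} → 0), so ρ ≤ ε for all ε > 0, i.e. ρ = 0. Every nonconstant polynomial has order 0.
Therefore ρ = 0.

Order ρ = 0.


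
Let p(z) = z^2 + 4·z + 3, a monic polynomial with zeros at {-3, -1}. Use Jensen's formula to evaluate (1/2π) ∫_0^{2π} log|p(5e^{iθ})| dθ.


Zeros: -3, -1; r = 5.
Inside |z| < r: -3, -1. Outside (|z| ≥ r): ∅.
p(0) = 3, so log|p(0)| = log(3) = 1.0986.
Apply Jensen: I(r) = log|p(0)| + Σ_k log(r/|z_k|), summed over zeros inside |z| < r.
  log(r/|z_k|) for z_k = -3: log(5/3) = 0.5108
  log(r/|z_k|) for z_k = -1: log(5/1) = 1.6094
Sum over inside zeros: 2.1203.
I(r) = log|p(0)| + (inside sum) = 1.0986 + 2.1203 = 3.2189.
Closed form (all zeros inside, monic): I(r) = n·log(r) = 2·log(5) = 3.2189. ✓

I(r) ≈ 3.2189.


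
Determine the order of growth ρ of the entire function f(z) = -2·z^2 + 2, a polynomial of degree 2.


|f(z)| ≤ Σ|c_k|·r^k = O(r^2) as r → ∞. Polynomial growth is O(e^{r^ε}) for every ε > 0 (since r^2/e^{r^ε} → 0), so ρ ≤ ε for all ε > 0, i.e. ρ = 0. Every nonconstant polynomial has order 0.
Therefore ρ = 0.

Order ρ = 0.


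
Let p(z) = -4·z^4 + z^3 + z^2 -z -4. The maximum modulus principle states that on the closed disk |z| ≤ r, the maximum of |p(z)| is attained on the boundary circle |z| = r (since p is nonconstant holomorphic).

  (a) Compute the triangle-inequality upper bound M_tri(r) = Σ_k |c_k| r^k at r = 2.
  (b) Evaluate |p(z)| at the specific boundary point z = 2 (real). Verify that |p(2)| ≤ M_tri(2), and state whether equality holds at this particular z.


Coefficients: c_0 = -4, c_1 = -1, c_2 = 1, c_3 = 1, c_4 = -4. Radius r = 2.
Part (a). Triangle bound: M_tri(r) = Σ_k |c_k| r^k
  = |-4|·2^0 + |-1|·2^1 + |1|·2^2 + |1|·2^3 + |-4|·2^4
  = 4 + 2 + 4 + 8 + 64 = 82.
This bounds M(r) := max_{|z|=r} |p(z)| from above; equality holds iff all terms c_k z^k can be made to align in phase at a single z on |z|=r.
Part (b). At z = 2 (real, on the circle |z| = r):
  p(2) = (-4)·2^0 + (-1)·2^1 + (1)·2^2 + (1)·2^3 + (-4)·2^4 = -58.
  |p(2)| = 58.
Check: |p(2)| = 58 ≤ 82 = M_tri(2). ✓ Equality does not hold at z = 2 (the coefficients have mixed signs, so the terms do not all align in phase there).

M_tri(2) = 82; |p(2)| = 58; equality at z=2: no.
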